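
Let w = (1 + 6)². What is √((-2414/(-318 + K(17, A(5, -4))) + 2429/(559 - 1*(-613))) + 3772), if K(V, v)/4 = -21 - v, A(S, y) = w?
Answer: √115987751178637/175214 ≈ 61.466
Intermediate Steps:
w = 49 (w = 7² = 49)
A(S, y) = 49
K(V, v) = -84 - 4*v (K(V, v) = 4*(-21 - v) = -84 - 4*v)
√((-2414/(-318 + K(17, A(5, -4))) + 2429/(559 - 1*(-613))) + 3772) = √((-2414/(-318 + (-84 - 4*49)) + 2429/(559 - 1*(-613))) + 3772) = √((-2414/(-318 + (-84 - 196)) + 2429/(559 + 613)) + 3772) = √((-2414/(-318 - 280) + 2429/1172) + 3772) = √((-2414/(-598) + 2429*(1/1172)) + 3772) = √((-2414*(-1/598) + 2429/1172) + 3772) = √((1207/299 + 2429/1172) + 3772) = √(2140875/350428 + 3772) = √(1323955291/350428) = √115987751178637/175214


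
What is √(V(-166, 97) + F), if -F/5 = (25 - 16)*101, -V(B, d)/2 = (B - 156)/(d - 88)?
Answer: I*√40261/3 ≈ 66.884*I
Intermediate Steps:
V(B, d) = -2*(-156 + B)/(-88 + d) (V(B, d) = -2*(B - 156)/(d - 88) = -2*(-156 + B)/(-88 + d))
F = -4545 (F = -5*(25 - 16)*101 = -45*101 = -5*909 = -4545)
√(V(-166, 97) + F) = √(2*(156 - 1*(-166))/(-88 + 97) - 4545) = √(2*(156 + 166)/9 - 4545) = √(2*(⅑)*322 - 4545) = √(644/9 - 4545) = √(-40261/9) = I*√40261/3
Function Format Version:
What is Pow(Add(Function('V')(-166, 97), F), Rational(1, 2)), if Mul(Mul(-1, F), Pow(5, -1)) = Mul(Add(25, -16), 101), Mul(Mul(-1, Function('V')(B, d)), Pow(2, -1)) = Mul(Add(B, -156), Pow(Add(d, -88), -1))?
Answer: Mul(Rational(1, 3), I, Pow(40261, Rational(1, 2))) ≈ Mul(66.884, I)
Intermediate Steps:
Function('V')(B, d) = Mul(-2, Pow(Add(-88, d), -1), Add(-156, B)) (Function('V')(B, d) = Mul(-2, Mul(Add(B, -156), Pow(Add(d, -88), -1))) = Mul(-2, Mul(Add(-156, B), Pow(Add(-88, d), -1))) = Mul(-2, Mul(Pow(Add(-88, d), -1), Add(-156, B))) = Mul(-2, Pow(Add(-88, d), -1), Add(-156, B)))
F = -4545 (F = Mul(-5, Mul(Add(25, -16), 101)) = Mul(-5, Mul(9, 101)) = Mul(-5, 909) = -4545)
Pow(Add(Function('V')(-166, 97), F), Rational(1, 2)) = Pow(Add(Mul(2, Pow(Add(-88, 97), -1), Add(156, Mul(-1, -166))), -4545), Rational(1, 2)) = Pow(Add(Mul(2, Pow(9, -1), Add(156, 166)), -4545), Rational(1, 2)) = Pow(Add(Mul(2, Rational(1, 9), 322), -4545), Rational(1, 2)) = Pow(Add(Rational(644, 9), -4545), Rational(1, 2)) = Pow(Rational(-40261, 9), Rational(1, 2)) = Mul(Rational(1, 3), I, Pow(40261, Rational(1, 2)))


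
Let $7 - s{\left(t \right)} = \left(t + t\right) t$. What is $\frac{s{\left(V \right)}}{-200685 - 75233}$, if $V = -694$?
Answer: $\frac{963265}{275918} \approx 3.4911$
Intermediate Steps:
$s{\left(t \right)} = 7 - 2 t^{2}$ ($s{\left(t \right)} = 7 - \left(t + t\right) t = 7 - 2 t t = 7 - 2 t^{2}$)
$\frac{s{\left(V \right)}}{-200685 - 75233} = \frac{7 - 2 \left(-694\right)^{2}}{-200685 - 75233} = \frac{7 - 963272}{-275918} = \left(7 - 963272\right) \left(- \frac{1}{275918}\right) = \left(-963265\right) \left(- \frac{1}{275918}\right) = \frac{963265}{275918}$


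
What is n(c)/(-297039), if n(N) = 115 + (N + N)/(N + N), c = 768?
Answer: -116/297039 ≈ -0.00039052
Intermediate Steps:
n(N) = 116 (n(N) = 115 + (2*N)/((2*N)) = 115 + (2*N)*(1/(2*N)) = 115 + 1 = 116)
n(c)/(-297039) = 116/(-297039) = 116*(-1/297039) = -116/297039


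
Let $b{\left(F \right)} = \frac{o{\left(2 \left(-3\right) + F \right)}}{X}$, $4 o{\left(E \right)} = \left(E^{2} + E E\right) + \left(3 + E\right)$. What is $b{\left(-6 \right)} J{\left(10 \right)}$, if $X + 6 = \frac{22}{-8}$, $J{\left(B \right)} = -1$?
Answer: $\frac{279}{35} \approx 7.9714$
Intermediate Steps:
$X = - \frac{35}{4}$ ($X = -6 + \frac{22}{-8} = -6 + 22 \left(- \frac{1}{8}\right) = -6 - \frac{11}{4} = - \frac{35}{4} \approx -8.75$)
$o{\left(E \right)} = \frac{3}{4} + \frac{E^{2}}{2} + \frac{E}{4}$ ($o{\left(E \right)} = \frac{\left(E^{2} + E E\right) + \left(3 + E\right)}{4} = \frac{\left(E^{2} + E^{2}\right) + \left(3 + E\right)}{4} = \frac{2 E^{2} + \left(3 + E\right)}{4} = \frac{3 + E + 2 E^{2}}{4} = \frac{3}{4} + \frac{E^{2}}{2} + \frac{E}{4}$)
$b{\left(F \right)} = \frac{3}{35} - \frac{2 \left(-6 + F\right)^{2}}{35} - \frac{F}{35}$ ($b{\left(F \right)} = \frac{\frac{3}{4} + \frac{\left(2 \left(-3\right) + F\right)^{2}}{2} + \frac{2 \left(-3\right) + F}{4}}{- \frac{35}{4}} = \left(\frac{3}{4} + \frac{\left(-6 + F\right)^{2}}{2} + \frac{-6 + F}{4}\right) \left(- \frac{4}{35}\right) = \left(\frac{3}{4} + \frac{\left(-6 + F\right)^{2}}{2} + \left(- \frac{3}{2} + \frac{F}{4}\right)\right) \left(- \frac{4}{35}\right) = \left(- \frac{3}{4} + \frac{\left(-6 + F\right)^{2}}{2} + \frac{F}{4}\right) \left(- \frac{4}{35}\right) = \frac{3}{35} - \frac{2 \left(-6 + F\right)^{2}}{35} - \frac{F}{35}$)
$b{\left(-6 \right)} J{\left(10 \right)} = \left(\frac{3}{35} - \frac{2 \left(-6 - 6\right)^{2}}{35} - - \frac{6}{35}\right) \left(-1\right) = \left(\frac{3}{35} - \frac{2 \left(-12\right)^{2}}{35} + \frac{6}{35}\right) \left(-1\right) = \left(\frac{3}{35} - \frac{288}{35} + \frac{6}{35}\right) \left(-1\right) = \left(- \frac{279}{35}\right) \left(-1\right) = \frac{279}{35}$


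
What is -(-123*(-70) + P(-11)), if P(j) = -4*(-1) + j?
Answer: -8603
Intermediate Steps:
P(j) = 4 + j
-(-123*(-70) + P(-11)) = -(-123*(-70) + (4 - 11)) = -(8610 - 7) = -1*8603 = -8603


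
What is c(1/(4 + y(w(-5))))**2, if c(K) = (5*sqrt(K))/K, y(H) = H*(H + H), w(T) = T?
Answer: 1350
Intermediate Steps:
y(H) = 2*H**2 (y(H) = H*(2*H) = 2*H**2)
c(K) = 5/sqrt(K)
c(1/(4 + y(w(-5))))**2 = (5/sqrt(1/(4 + 2*(-5)**2)))**2 = (5/sqrt(1/(4 + 2*25)))**2 = (5/sqrt(1/(4 + 50)))**2 = (5/sqrt(1/54))**2 = (5/1/sqrt(54))**2 = (5*(3*sqrt(6)))**2 = (15*sqrt(6))**2 = 1350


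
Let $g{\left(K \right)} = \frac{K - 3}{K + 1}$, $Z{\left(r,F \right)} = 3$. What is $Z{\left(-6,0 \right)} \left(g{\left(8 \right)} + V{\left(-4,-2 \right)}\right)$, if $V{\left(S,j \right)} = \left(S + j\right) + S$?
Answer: $- \frac{85}{3} \approx -28.333$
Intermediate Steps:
$g{\left(K \right)} = \frac{-3 + K}{1 + K}$
$V{\left(S,j \right)} = j + 2 S$
$Z{\left(-6,0 \right)} \left(g{\left(8 \right)} + V{\left(-4,-2 \right)}\right) = 3 \left(\frac{-3 + 8}{1 + 8} + \left(-2 + 2 \left(-4\right)\right)\right) = 3 \left(\frac{1}{9} \cdot 5 - 10\right) = 3 \left(\frac{5}{9} - 10\right) = 3 \left(- \frac{85}{9}\right) = - \frac{85}{3}$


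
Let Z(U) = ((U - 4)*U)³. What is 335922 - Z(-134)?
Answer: -6323414215566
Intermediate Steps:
Z(U) = U³*(-4 + U)³ (Z(U) = ((-4 + U)*U)³ = (U*(-4 + U))³ = U³*(-4 + U)³)
335922 - Z(-134) = 335922 - (-134)³*(-4 - 134)³ = 335922 - (-2406104)*(-138)³ = 335922 - (-2406104)*(-2628072) = 335922 - 1*6323414551488 = 335922 - 6323414551488 = -6323414215566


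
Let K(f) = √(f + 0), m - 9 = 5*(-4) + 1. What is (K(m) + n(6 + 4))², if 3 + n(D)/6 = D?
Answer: (42 + I*√10)² ≈ 1754.0 + 265.63*I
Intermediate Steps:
n(D) = -18 + 6*D
m = -10 (m = 9 + (5*(-4) + 1) = 9 + (-20 + 1) = 9 - 19 = -10)
K(f) = √f
(K(m) + n(6 + 4))² = (√(-10) + (-18 + 6*(6 + 4)))² = (I*√10 + (-18 + 6*10))² = (I*√10 + (-18 + 60))² = (I*√10 + 42)² = (42 + I*√10)²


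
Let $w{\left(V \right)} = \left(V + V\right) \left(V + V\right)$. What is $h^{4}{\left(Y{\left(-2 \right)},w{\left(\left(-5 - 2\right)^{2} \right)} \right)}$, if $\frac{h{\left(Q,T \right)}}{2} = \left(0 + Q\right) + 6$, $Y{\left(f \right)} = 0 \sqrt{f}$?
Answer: $20736$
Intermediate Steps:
$Y{\left(f \right)} = 0$
$w{\left(V \right)} = 4 V^{2}$ ($w{\left(V \right)} = 2 V 2 V = 4 V^{2}$)
$h{\left(Q,T \right)} = 12 + 2 Q$ ($h{\left(Q,T \right)} = 2 \left(\left(0 + Q\right) + 6\right) = 2 \left(Q + 6\right) = 2 \left(6 + Q\right) = 12 + 2 Q$)
$h^{4}{\left(Y{\left(-2 \right)},w{\left(\left(-5 - 2\right)^{2} \right)} \right)} = \left(12 + 2 \cdot 0\right)^{4} = \left(12 + 0\right)^{4} = 12^{4} = 20736$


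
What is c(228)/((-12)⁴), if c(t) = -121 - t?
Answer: -349/20736 ≈ -0.016831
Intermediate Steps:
c(228)/((-12)⁴) = (-121 - 1*228)/((-12)⁴) = (-121 - 228)/20736 = -349*1/20736 = -349/20736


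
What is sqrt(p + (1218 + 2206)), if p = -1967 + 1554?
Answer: sqrt(3011) ≈ 54.873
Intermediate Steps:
p = -413
sqrt(p + (1218 + 2206)) = sqrt(-413 + (1218 + 2206)) = sqrt(-413 + 3424) = sqrt(3011)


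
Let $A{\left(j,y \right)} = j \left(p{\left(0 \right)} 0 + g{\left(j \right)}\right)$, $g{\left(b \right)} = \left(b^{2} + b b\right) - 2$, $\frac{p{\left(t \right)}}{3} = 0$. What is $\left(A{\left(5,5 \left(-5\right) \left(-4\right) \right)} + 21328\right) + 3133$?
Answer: $24701$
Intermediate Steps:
$p{\left(t \right)} = 0$ ($p{\left(t \right)} = 3 \cdot 0 = 0$)
$g{\left(b \right)} = -2 + 2 b^{2}$ ($g{\left(b \right)} = \left(b^{2} + b^{2}\right) - 2 = 2 b^{2} - 2 = -2 + 2 b^{2}$)
$A{\left(j,y \right)} = j \left(-2 + 2 j^{2}\right)$ ($A{\left(j,y \right)} = j \left(0 \cdot 0 + \left(-2 + 2 j^{2}\right)\right) = j \left(0 + \left(-2 + 2 j^{2}\right)\right) = j \left(-2 + 2 j^{2}\right)$)
$\left(A{\left(5,5 \left(-5\right) \left(-4\right) \right)} + 21328\right) + 3133 = \left(2 \cdot 5 \left(-1 + 5^{2}\right) + 21328\right) + 3133 = \left(2 \cdot 5 \left(-1 + 25\right) + 21328\right) + 3133 = \left(2 \cdot 5 \cdot 24 + 21328\right) + 3133 = \left(240 + 21328\right) + 3133 = 21568 + 3133 = 24701$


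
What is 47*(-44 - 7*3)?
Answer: -3055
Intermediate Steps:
47*(-44 - 7*3) = 47*(-44 - 21) = 47*(-65) = -3055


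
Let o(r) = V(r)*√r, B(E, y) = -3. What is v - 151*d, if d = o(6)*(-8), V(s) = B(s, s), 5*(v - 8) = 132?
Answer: 172/5 - 3624*√6 ≈ -8842.5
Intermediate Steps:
v = 172/5 (v = 8 + (⅕)*132 = 8 + 132/5 = 172/5 ≈ 34.400)
V(s) = -3
o(r) = -3*√r
d = 24*√6 (d = -3*√6*(-8) = 24*√6 ≈ 58.788)
v - 151*d = 172/5 - 3624*√6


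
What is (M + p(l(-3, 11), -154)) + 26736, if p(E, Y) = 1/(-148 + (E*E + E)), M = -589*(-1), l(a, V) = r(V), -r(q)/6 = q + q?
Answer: 468459801/17144 ≈ 27325.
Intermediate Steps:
r(q) = -12*q (r(q) = -6*(q + q) = -12*q)
l(a, V) = -12*V
M = 589
p(E, Y) = 1/(-148 + E + E²) (p(E, Y) = 1/(-148 + (E² + E)) = 1/(-148 + (E + E²)) = 1/(-148 + E + E²))
(M + p(l(-3, 11), -154)) + 26736 = (589 + 1/(-148 - 12*11 + (-12*11)²)) + 26736 = (589 + 1/(-148 - 132 + (-132)²)) + 26736 = (589 + 1/(-148 - 132 + 17424)) + 26736 = (589 + 1/17144) + 26736 = 10097817/17144 + 26736 = 468459801/17144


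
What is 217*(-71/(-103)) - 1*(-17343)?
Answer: 1801736/103 ≈ 17493.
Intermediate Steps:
217*(-71/(-103)) - 1*(-17343) = 217*(-71*(-1/103)) + 17343 = 217*(71/103) + 17343 = 15407/103 + 17343 = 1801736/103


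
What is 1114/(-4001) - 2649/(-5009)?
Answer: 5018623/20041009 ≈ 0.25042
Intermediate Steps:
1114/(-4001) - 2649/(-5009) = 1114*(-1/4001) - 2649*(-1/5009) = -1114/4001 + 2649/5009 = 5018623/20041009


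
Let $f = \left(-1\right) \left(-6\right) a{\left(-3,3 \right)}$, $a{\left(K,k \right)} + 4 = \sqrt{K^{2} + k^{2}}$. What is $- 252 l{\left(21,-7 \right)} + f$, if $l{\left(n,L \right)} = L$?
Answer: $1740 + 18 \sqrt{2} \approx 1765.5$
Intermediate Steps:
$a{\left(K,k \right)} = -4 + \sqrt{K^{2} + k^{2}}$
$f = -24 + 18 \sqrt{2}$ ($f = \left(-1\right) \left(-6\right) \left(-4 + \sqrt{\left(-3\right)^{2} + 3^{2}}\right) = 6 \left(-4 + \sqrt{9 + 9}\right) = 6 \left(-4 + \sqrt{18}\right) = 6 \left(-4 + 3 \sqrt{2}\right) = -24 + 18 \sqrt{2} \approx 1.4558$)
$- 252 l{\left(21,-7 \right)} + f = \left(-252\right) \left(-7\right) - \left(24 - 18 \sqrt{2}\right) = 1764 - \left(24 - 18 \sqrt{2}\right) = 1740 + 18 \sqrt{2}$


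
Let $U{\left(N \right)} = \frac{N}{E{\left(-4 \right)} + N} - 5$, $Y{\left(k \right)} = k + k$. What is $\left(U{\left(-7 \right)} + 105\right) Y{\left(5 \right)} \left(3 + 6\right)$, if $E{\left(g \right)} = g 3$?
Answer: $\frac{171630}{19} \approx 9033.2$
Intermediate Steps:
$Y{\left(k \right)} = 2 k$
$E{\left(g \right)} = 3 g$
$U{\left(N \right)} = -5 + \frac{N}{-12 + N}$ ($U{\left(N \right)} = \frac{N}{3 \left(-4\right) + N} - 5 = \frac{N}{-12 + N} - 5 = -5 + \frac{N}{-12 + N}$)
$\left(U{\left(-7 \right)} + 105\right) Y{\left(5 \right)} \left(3 + 6\right) = \left(\frac{4 \left(15 - -7\right)}{-12 - 7} + 105\right) 2 \cdot 5 \left(3 + 6\right) = \left(\frac{4 \left(15 + 7\right)}{-19} + 105\right) 10 \cdot 9 = \left(4 \left(- \frac{1}{19}\right) 22 + 105\right) 90 = \left(- \frac{88}{19} + 105\right) 90 = \frac{1907}{19} \cdot 90 = \frac{171630}{19}$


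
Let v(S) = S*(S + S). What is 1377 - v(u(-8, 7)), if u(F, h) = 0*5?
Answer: 1377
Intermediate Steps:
u(F, h) = 0
v(S) = 2*S² (v(S) = S*(2*S) = 2*S²)
1377 - v(u(-8, 7)) = 1377 - 2*0² = 1377 - 2*0 = 1377 - 1*0 = 1377 + 0 = 1377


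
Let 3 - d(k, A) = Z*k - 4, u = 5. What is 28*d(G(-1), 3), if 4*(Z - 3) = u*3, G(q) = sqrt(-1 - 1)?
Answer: 196 - 189*I*sqrt(2) ≈ 196.0 - 267.29*I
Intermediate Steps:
G(q) = I*sqrt(2) (G(q) = sqrt(-2) = I*sqrt(2))
Z = 27/4 (Z = 3 + (5*3)/4 = 3 + (1/4)*15 = 3 + 15/4 = 27/4 ≈ 6.7500)
d(k, A) = 7 - 27*k/4 (d(k, A) = 3 - (27*k/4 - 4) = 3 - (-4 + 27*k/4) = 3 + (4 - 27*k/4) = 7 - 27*k/4)
28*d(G(-1), 3) = 28*(7 - 27*I*sqrt(2)/4) = 196 - 189*I*sqrt(2)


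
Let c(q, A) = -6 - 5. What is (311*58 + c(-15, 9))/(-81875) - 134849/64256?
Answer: -12199104787/5260960000 ≈ -2.3188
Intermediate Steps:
c(q, A) = -11
(311*58 + c(-15, 9))/(-81875) - 134849/64256 = (311*58 - 11)/(-81875) - 134849/64256 = (18038 - 11)*(-1/81875) - 134849*1/64256 = 18027*(-1/81875) - 134849/64256 = -18027/81875 - 134849/64256 = -12199104787/5260960000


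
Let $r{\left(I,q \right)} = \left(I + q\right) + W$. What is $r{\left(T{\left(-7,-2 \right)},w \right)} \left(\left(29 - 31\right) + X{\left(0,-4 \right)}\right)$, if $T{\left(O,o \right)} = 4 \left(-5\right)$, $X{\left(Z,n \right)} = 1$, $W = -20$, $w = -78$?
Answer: $118$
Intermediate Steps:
$T{\left(O,o \right)} = -20$
$r{\left(I,q \right)} = -20 + I + q$ ($r{\left(I,q \right)} = \left(I + q\right) - 20 = -20 + I + q$)
$r{\left(T{\left(-7,-2 \right)},w \right)} \left(\left(29 - 31\right) + X{\left(0,-4 \right)}\right) = \left(-20 - 20 - 78\right) \left(\left(29 - 31\right) + 1\right) = - 118 \left(-2 + 1\right) = \left(-118\right) \left(-1\right) = 118$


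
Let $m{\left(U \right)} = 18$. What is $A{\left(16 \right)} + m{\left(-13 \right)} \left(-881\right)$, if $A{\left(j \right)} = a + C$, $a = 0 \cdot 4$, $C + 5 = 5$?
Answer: $-15858$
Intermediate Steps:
$C = 0$ ($C = -5 + 5 = 0$)
$a = 0$
$A{\left(j \right)} = 0$ ($A{\left(j \right)} = 0 + 0 = 0$)
$A{\left(16 \right)} + m{\left(-13 \right)} \left(-881\right) = 0 + 18 \left(-881\right) = 0 - 15858 = -15858$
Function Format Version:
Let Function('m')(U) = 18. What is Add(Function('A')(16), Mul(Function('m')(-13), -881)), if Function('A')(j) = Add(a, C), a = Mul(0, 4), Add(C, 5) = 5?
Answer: -15858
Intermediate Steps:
C = 0 (C = Add(-5, 5) = 0)
a = 0
Function('A')(j) = 0 (Function('A')(j) = Add(0, 0) = 0)
Add(Function('A')(16), Mul(Function('m')(-13), -881)) = Add(0, Mul(18, -881)) = Add(0, -15858) = -15858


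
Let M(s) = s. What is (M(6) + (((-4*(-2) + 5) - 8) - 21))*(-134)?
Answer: 1340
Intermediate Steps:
(M(6) + (((-4*(-2) + 5) - 8) - 21))*(-134) = (6 + (((-4*(-2) + 5) - 8) - 21))*(-134) = (6 + (((8 + 5) - 8) - 21))*(-134) = (6 + ((13 - 8) - 21))*(-134) = (6 + (5 - 21))*(-134) = (6 - 16)*(-134) = -10*(-134) = 1340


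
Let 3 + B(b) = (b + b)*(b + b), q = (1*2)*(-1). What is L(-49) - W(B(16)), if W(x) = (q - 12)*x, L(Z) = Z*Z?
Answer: 16695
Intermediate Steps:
q = -2 (q = 2*(-1) = -2)
B(b) = -3 + 4*b² (B(b) = -3 + (b + b)*(b + b) = -3 + (2*b)*(2*b) = -3 + 4*b²)
L(Z) = Z²
W(x) = -14*x (W(x) = (-2 - 12)*x = -14*x)
L(-49) - W(B(16)) = (-49)² - (-14)*(-3 + 4*16²) = 2401 - (-14)*(-3 + 4*256) = 2401 - (-14)*(-3 + 1024) = 2401 - (-14)*1021 = 2401 - 1*(-14294) = 2401 + 14294 = 16695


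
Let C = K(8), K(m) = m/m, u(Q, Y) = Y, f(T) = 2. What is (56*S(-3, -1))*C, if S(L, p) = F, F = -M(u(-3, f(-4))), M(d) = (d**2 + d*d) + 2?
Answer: -560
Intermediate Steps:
K(m) = 1
M(d) = 2 + 2*d**2 (M(d) = (d**2 + d**2) + 2 = 2*d**2 + 2 = 2 + 2*d**2)
C = 1
F = -10 (F = -(2 + 2*2**2) = -(2 + 2*4) = -(2 + 8) = -1*10 = -10)
S(L, p) = -10
(56*S(-3, -1))*C = (56*(-10))*1 = -560*1 = -560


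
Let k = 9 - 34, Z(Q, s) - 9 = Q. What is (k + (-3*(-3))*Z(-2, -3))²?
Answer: 1444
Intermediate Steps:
Z(Q, s) = 9 + Q
k = -25
(k + (-3*(-3))*Z(-2, -3))² = (-25 + (-3*(-3))*(9 - 2))² = (-25 + 9*7)² = (-25 + 63)² = 38² = 1444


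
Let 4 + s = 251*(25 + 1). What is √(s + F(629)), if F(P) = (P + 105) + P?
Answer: √7885 ≈ 88.797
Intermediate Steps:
F(P) = 105 + 2*P (F(P) = (105 + P) + P = 105 + 2*P)
s = 6522 (s = -4 + 251*(25 + 1) = -4 + 251*26 = -4 + 6526 = 6522)
√(s + F(629)) = √(6522 + (105 + 2*629)) = √(6522 + (105 + 1258)) = √(6522 + 1363) = √7885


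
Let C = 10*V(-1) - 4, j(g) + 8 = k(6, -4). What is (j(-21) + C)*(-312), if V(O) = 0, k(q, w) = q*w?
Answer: 11232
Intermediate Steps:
j(g) = -32 (j(g) = -8 + 6*(-4) = -8 - 24 = -32)
C = -4 (C = 10*0 - 4 = 0 - 4 = -4)
(j(-21) + C)*(-312) = (-32 - 4)*(-312) = -36*(-312) = 11232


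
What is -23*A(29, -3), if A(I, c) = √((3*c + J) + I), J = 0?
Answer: -46*√5 ≈ -102.86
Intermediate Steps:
A(I, c) = √(I + 3*c) (A(I, c) = √((3*c + 0) + I) = √(3*c + I) = √(I + 3*c))
-23*A(29, -3) = -23*√(29 + 3*(-3)) = -23*√(29 - 9) = -46*√5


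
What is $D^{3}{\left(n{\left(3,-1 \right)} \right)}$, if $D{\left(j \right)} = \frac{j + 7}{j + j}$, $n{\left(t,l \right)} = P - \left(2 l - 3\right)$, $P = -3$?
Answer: $\frac{729}{64} \approx 11.391$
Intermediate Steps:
$n{\left(t,l \right)} = - 2 l$ ($n{\left(t,l \right)} = -3 - \left(2 l - 3\right) = -3 - \left(-3 + 2 l\right) = - 2 l$)
$D{\left(j \right)} = \frac{7 + j}{2 j}$
$D^{3}{\left(n{\left(3,-1 \right)} \right)} = \left(\frac{7 - -2}{2 \left(\left(-2\right) \left(-1\right)\right)}\right)^{3} = \left(\frac{7 + 2}{2 \cdot 2}\right)^{3} = \left(\frac{1}{2} \cdot \frac{1}{2} \cdot 9\right)^{3} = \left(\frac{9}{4}\right)^{3} = \frac{729}{64}$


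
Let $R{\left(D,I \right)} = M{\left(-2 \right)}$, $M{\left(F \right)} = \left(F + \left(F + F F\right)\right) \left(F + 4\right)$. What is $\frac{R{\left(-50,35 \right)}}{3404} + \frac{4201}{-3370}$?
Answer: $- \frac{4201}{3370} \approx -1.2466$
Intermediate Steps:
$M{\left(F \right)} = \left(4 + F\right) \left(F^{2} + 2 F\right)$ ($M{\left(F \right)} = \left(F + \left(F + F^{2}\right)\right) \left(4 + F\right) = \left(F^{2} + 2 F\right) \left(4 + F\right) = \left(4 + F\right) \left(F^{2} + 2 F\right)$)
$R{\left(D,I \right)} = 0$ ($R{\left(D,I \right)} = - 2 \left(8 + \left(-2\right)^{2} + 6 \left(-2\right)\right) = - 2 \left(8 + 4 - 12\right) = \left(-2\right) 0 = 0$)
$\frac{R{\left(-50,35 \right)}}{3404} + \frac{4201}{-3370} = \frac{0}{3404} + \frac{4201}{-3370} = 0 \cdot \frac{1}{3404} + 4201 \left(- \frac{1}{3370}\right) = 0 - \frac{4201}{3370} = - \frac{4201}{3370}$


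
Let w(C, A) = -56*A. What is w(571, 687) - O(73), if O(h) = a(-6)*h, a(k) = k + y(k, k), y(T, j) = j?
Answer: -37596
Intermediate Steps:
a(k) = 2*k (a(k) = k + k = 2*k)
O(h) = -12*h (O(h) = (2*(-6))*h = -12*h)
w(571, 687) - O(73) = -56*687 - (-12)*73 = -38472 - 1*(-876) = -38472 + 876 = -37596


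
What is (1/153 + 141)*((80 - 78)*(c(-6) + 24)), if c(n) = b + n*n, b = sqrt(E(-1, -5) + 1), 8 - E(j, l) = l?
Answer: 862960/51 + 43148*sqrt(14)/153 ≈ 17976.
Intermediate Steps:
E(j, l) = 8 - l
b = sqrt(14) (b = sqrt((8 - 1*(-5)) + 1) = sqrt((8 + 5) + 1) = sqrt(13 + 1) = sqrt(14) ≈ 3.7417)
c(n) = sqrt(14) + n**2 (c(n) = sqrt(14) + n*n = sqrt(14) + n**2)
(1/153 + 141)*((80 - 78)*(c(-6) + 24)) = (1/153 + 141)*((80 - 78)*((sqrt(14) + (-6)**2) + 24)) = (1/153 + 141)*(2*((sqrt(14) + 36) + 24)) = 21574*(2*((36 + sqrt(14)) + 24))/153 = 21574*(2*(60 + sqrt(14)))/153 = 21574*(120 + 2*sqrt(14))/153 = 862960/51 + 43148*sqrt(14)/153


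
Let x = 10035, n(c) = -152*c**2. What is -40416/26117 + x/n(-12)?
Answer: -127412167/63516544 ≈ -2.0060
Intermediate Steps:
-40416/26117 + x/n(-12) = -40416/26117 + 10035/((-152*(-12)**2)) = -40416*1/26117 + 10035/((-152*144)) = -40416/26117 + 10035/(-21888) = -40416/26117 + 10035*(-1/21888) = -40416/26117 - 1115/2432 = -127412167/63516544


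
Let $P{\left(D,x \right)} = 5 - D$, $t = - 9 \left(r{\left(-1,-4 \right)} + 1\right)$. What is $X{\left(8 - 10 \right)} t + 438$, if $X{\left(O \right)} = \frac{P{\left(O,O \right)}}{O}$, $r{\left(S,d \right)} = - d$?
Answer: $\frac{1191}{2} \approx 595.5$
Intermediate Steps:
$t = -45$ ($t = - 9 \left(\left(-1\right) \left(-4\right) + 1\right) = - 9 \left(4 + 1\right) = \left(-9\right) 5 = -45$)
$X{\left(O \right)} = \frac{5 - O}{O}$
$X{\left(8 - 10 \right)} t + 438 = \frac{5 - \left(8 - 10\right)}{8 - 10} \left(-45\right) + 438 = \frac{5 - -2}{-2} \left(-45\right) + 438 = - \frac{5 + 2}{2} \left(-45\right) + 438 = \left(- \frac{1}{2}\right) 7 \left(-45\right) + 438 = \left(- \frac{7}{2}\right) \left(-45\right) + 438 = \frac{315}{2} + 438 = \frac{1191}{2}$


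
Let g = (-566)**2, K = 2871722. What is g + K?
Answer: 3192078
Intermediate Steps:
g = 320356
g + K = 320356 + 2871722 = 3192078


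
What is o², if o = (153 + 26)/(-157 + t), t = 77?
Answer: 32041/6400 ≈ 5.0064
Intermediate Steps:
o = -179/80 (o = (153 + 26)/(-157 + 77) = 179/(-80) = 179*(-1/80) = -179/80 ≈ -2.2375)
o² = (-179/80)² = 32041/6400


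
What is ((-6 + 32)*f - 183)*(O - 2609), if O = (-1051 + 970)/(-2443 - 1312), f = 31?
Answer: -6103352822/3755 ≈ -1.6254e+6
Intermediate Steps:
O = 81/3755 (O = -81/(-3755) = -81*(-1/3755) = 81/3755 ≈ 0.021571)
((-6 + 32)*f - 183)*(O - 2609) = ((-6 + 32)*31 - 183)*(81/3755 - 2609) = (26*31 - 183)*(-9796714/3755) = (806 - 183)*(-9796714/3755) = 623*(-9796714/3755) = -6103352822/3755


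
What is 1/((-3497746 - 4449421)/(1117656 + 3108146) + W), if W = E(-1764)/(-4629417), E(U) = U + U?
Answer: -6520999872478/12258613794061 ≈ -0.53195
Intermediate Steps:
E(U) = 2*U
W = 1176/1543139 (W = (2*(-1764))/(-4629417) = -3528*(-1/4629417) = 1176/1543139 ≈ 0.00076208)
1/((-3497746 - 4449421)/(1117656 + 3108146) + W) = 1/((-3497746 - 4449421)/(1117656 + 3108146) + 1176/1543139) = 1/(-7947167/4225802 + 1176/1543139) = 1/(-12258613794061/6520999872478) = -6520999872478/12258613794061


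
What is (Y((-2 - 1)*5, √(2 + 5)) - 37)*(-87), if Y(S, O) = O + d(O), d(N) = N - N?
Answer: 3219 - 87*√7 ≈ 2988.8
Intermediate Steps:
d(N) = 0
Y(S, O) = O (Y(S, O) = O + 0 = O)
(Y((-2 - 1)*5, √(2 + 5)) - 37)*(-87) = (√(2 + 5) - 37)*(-87) = (√7 - 37)*(-87) = (-37 + √7)*(-87) = 3219 - 87*√7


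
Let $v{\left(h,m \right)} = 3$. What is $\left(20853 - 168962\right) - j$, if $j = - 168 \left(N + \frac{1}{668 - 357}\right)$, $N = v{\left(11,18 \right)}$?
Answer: $- \frac{45904987}{311} \approx -1.476 \cdot 10^{5}$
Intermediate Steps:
$N = 3$
$j = - \frac{156912}{311}$ ($j = - 168 \left(3 + \frac{1}{668 - 357}\right) = - 168 \left(3 + \frac{1}{311}\right) = \left(-168\right) \frac{934}{311} = - \frac{156912}{311} \approx -504.54$)
$\left(20853 - 168962\right) - j = \left(20853 - 168962\right) - - \frac{156912}{311} = -148109 + \frac{156912}{311} = - \frac{45904987}{311}$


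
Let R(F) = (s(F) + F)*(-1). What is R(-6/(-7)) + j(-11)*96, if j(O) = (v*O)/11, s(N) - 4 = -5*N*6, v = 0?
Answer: 146/7 ≈ 20.857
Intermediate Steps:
s(N) = 4 - 30*N (s(N) = 4 - 5*N*6 = 4 - 30*N)
j(O) = 0 (j(O) = (0*O)/11 = 0*(1/11) = 0)
R(F) = -4 + 29*F (R(F) = ((4 - 30*F) + F)*(-1) = (4 - 29*F)*(-1) = -4 + 29*F)
R(-6/(-7)) + j(-11)*96 = (-4 + 29*(-6/(-7))) + 0*96 = (-4 + 29*(-6*(-1/7))) + 0 = (-4 + 29*(6/7)) + 0 = (-4 + 174/7) + 0 = 146/7 + 0 = 146/7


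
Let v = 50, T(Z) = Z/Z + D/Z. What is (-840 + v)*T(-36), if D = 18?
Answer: -395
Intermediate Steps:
T(Z) = 1 + 18/Z (T(Z) = Z/Z + 18/Z = 1 + 18/Z)
(-840 + v)*T(-36) = (-840 + 50)*((18 - 36)/(-36)) = -(-395)*(-18)/18 = -790*1/2 = -395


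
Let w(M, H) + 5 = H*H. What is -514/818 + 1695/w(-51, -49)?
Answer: 77483/979964 ≈ 0.079067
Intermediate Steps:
w(M, H) = -5 + H² (w(M, H) = -5 + H*H = -5 + H²)
-514/818 + 1695/w(-51, -49) = -514/818 + 1695/(-5 + (-49)²) = -514*1/818 + 1695/(-5 + 2401) = -257/409 + 1695/2396 = 77483/979964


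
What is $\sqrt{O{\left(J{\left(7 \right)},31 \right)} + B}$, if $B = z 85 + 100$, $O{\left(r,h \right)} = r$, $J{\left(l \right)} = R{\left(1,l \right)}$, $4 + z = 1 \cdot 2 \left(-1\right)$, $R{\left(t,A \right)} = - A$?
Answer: $i \sqrt{417} \approx 20.421 i$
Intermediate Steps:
$z = -6$ ($z = -4 + 1 \cdot 2 \left(-1\right) = -4 + 2 \left(-1\right) = -4 - 2 = -6$)
$J{\left(l \right)} = - l$
$B = -410$ ($B = \left(-6\right) 85 + 100 = -510 + 100 = -410$)
$\sqrt{O{\left(J{\left(7 \right)},31 \right)} + B} = \sqrt{\left(-1\right) 7 - 410} = \sqrt{-7 - 410} = \sqrt{-417} = i \sqrt{417}$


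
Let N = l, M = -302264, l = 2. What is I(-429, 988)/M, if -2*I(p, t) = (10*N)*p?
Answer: -2145/151132 ≈ -0.014193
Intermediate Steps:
N = 2
I(p, t) = -10*p (I(p, t) = -10*2*p/2 = -10*p)
I(-429, 988)/M = -10*(-429)/(-302264) = 4290*(-1/302264) = -2145/151132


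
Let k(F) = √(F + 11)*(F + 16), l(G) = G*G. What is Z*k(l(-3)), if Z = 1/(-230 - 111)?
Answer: -50*√5/341 ≈ -0.32787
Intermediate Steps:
l(G) = G²
k(F) = √(11 + F)*(16 + F)
Z = -1/341 (Z = 1/(-341) = -1/341 ≈ -0.0029326)
Z*k(l(-3)) = -√(11 + (-3)²)*(16 + (-3)²)/341 = -√(11 + 9)*(16 + 9)/341 = -√20*25/341 = -2*√5*25/341 = -50*√5/341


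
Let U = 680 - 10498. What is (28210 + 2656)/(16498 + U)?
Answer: 15433/3340 ≈ 4.6207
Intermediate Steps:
U = -9818
(28210 + 2656)/(16498 + U) = (28210 + 2656)/(16498 - 9818) = 30866/6680 = 30866*(1/6680) = 15433/3340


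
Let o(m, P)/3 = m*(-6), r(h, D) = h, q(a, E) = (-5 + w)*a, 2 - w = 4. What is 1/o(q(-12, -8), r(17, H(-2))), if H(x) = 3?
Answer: -1/1512 ≈ -0.00066138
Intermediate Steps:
w = -2 (w = 2 - 1*4 = 2 - 4 = -2)
q(a, E) = -7*a (q(a, E) = (-5 - 2)*a = -7*a)
o(m, P) = -18*m (o(m, P) = 3*(m*(-6)) = 3*(-6*m) = -18*m)
1/o(q(-12, -8), r(17, H(-2))) = 1/(-(-126)*(-12)) = 1/(-18*84) = 1/(-1512) = -1/1512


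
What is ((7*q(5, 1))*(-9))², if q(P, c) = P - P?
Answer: 0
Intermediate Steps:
q(P, c) = 0
((7*q(5, 1))*(-9))² = ((7*0)*(-9))² = (0*(-9))² = 0² = 0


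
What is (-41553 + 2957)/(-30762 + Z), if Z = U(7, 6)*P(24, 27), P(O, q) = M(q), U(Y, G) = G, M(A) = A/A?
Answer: 9649/7689 ≈ 1.2549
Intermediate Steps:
M(A) = 1
P(O, q) = 1
Z = 6 (Z = 6*1 = 6)
(-41553 + 2957)/(-30762 + Z) = (-41553 + 2957)/(-30762 + 6) = -38596/(-30756) = -38596*(-1/30756) = 9649/7689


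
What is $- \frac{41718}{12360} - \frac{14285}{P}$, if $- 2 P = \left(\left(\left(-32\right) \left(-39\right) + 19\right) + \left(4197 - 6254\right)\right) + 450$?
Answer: $- \frac{3060911}{35020} \approx -87.405$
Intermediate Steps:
$P = 170$ ($P = - \frac{\left(\left(\left(-32\right) \left(-39\right) + 19\right) + \left(4197 - 6254\right)\right) + 450}{2} = - \frac{\left(\left(1248 + 19\right) - 2057\right) + 450}{2} = - \frac{\left(1267 - 2057\right) + 450}{2} = - \frac{-790 + 450}{2} = \left(- \frac{1}{2}\right) \left(-340\right) = 170$)
$- \frac{41718}{12360} - \frac{14285}{P} = - \frac{41718}{12360} - \frac{14285}{170} = \left(-41718\right) \frac{1}{12360} - \frac{2857}{34} = - \frac{6953}{2060} - \frac{2857}{34} = - \frac{3060911}{35020}$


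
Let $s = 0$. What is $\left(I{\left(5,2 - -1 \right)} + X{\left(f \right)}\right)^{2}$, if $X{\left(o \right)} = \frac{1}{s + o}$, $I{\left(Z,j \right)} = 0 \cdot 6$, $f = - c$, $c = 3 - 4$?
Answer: $1$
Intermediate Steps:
$c = -1$ ($c = 3 - 4 = -1$)
$f = 1$ ($f = \left(-1\right) \left(-1\right) = 1$)
$I{\left(Z,j \right)} = 0$
$X{\left(o \right)} = \frac{1}{o}$ ($X{\left(o \right)} = \frac{1}{0 + o} = \frac{1}{o}$)
$\left(I{\left(5,2 - -1 \right)} + X{\left(f \right)}\right)^{2} = \left(0 + 1^{-1}\right)^{2} = \left(0 + 1\right)^{2} = 1^{2} = 1$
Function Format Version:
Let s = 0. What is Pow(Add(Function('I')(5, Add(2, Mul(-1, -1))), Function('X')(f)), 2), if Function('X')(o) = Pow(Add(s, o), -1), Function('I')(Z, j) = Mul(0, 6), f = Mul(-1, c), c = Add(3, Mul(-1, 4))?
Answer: 1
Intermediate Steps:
c = -1 (c = Add(3, -4) = -1)
f = 1 (f = Mul(-1, -1) = 1)
Function('I')(Z, j) = 0
Function('X')(o) = Pow(o, -1) (Function('X')(o) = Pow(Add(0, o), -1) = Pow(o, -1))
Pow(Add(Function('I')(5, Add(2, Mul(-1, -1))), Function('X')(f)), 2) = Pow(Add(0, Pow(1, -1)), 2) = Pow(Add(0, 1), 2) = Pow(1, 2) = 1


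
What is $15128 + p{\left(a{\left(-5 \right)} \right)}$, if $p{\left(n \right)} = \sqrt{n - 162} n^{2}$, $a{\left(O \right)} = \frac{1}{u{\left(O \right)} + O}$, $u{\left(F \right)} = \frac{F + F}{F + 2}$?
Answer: $15128 + \frac{9 i \sqrt{4065}}{125} \approx 15128.0 + 4.5905 i$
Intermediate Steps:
$u{\left(F \right)} = \frac{2 F}{2 + F}$
$a{\left(O \right)} = \frac{1}{O + \frac{2 O}{2 + O}}$ ($a{\left(O \right)} = \frac{1}{\frac{2 O}{2 + O} + O} = \frac{1}{O + \frac{2 O}{2 + O}}$)
$p{\left(n \right)} = n^{2} \sqrt{-162 + n}$ ($p{\left(n \right)} = \sqrt{-162 + n} n^{2} = n^{2} \sqrt{-162 + n}$)
$15128 + p{\left(a{\left(-5 \right)} \right)} = 15128 + \left(\frac{2 - 5}{\left(-5\right) \left(4 - 5\right)}\right)^{2} \sqrt{-162 + \frac{2 - 5}{\left(-5\right) \left(4 - 5\right)}} = 15128 + \left(\left(- \frac{1}{5}\right) \frac{1}{-1} \left(-3\right)\right)^{2} \sqrt{-162 - \frac{1}{5} \frac{1}{-1} \left(-3\right)} = 15128 + \left(\left(- \frac{1}{5}\right) \left(-1\right) \left(-3\right)\right)^{2} \sqrt{-162 - \left(- \frac{1}{5}\right) \left(-3\right)} = 15128 + \left(- \frac{3}{5}\right)^{2} \sqrt{-162 - \frac{3}{5}} = 15128 + \frac{9 \sqrt{- \frac{813}{5}}}{25} = 15128 + \frac{9 \frac{i \sqrt{4065}}{5}}{25} = 15128 + \frac{9 i \sqrt{4065}}{125}$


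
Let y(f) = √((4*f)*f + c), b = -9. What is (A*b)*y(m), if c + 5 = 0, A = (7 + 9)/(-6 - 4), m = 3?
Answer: 72*√31/5 ≈ 80.176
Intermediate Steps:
A = -8/5 (A = 16/(-10) = 16*(-⅒) = -8/5 ≈ -1.6000)
c = -5 (c = -5 + 0 = -5)
y(f) = √(-5 + 4*f²) (y(f) = √((4*f)*f - 5) = √(4*f² - 5) = √(-5 + 4*f²))
(A*b)*y(m) = (-8/5*(-9))*√(-5 + 4*3²) = 72*√(-5 + 4*9)/5 = 72*√(-5 + 36)/5 = 72*√31/5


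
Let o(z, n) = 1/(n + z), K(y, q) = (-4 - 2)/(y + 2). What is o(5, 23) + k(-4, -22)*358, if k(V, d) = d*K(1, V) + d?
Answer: 220529/28 ≈ 7876.0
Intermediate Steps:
K(y, q) = -6/(2 + y)
k(V, d) = -d (k(V, d) = d*(-6/(2 + 1)) + d = d*(-6/3) + d = d*(-6*⅓) + d = d*(-2) + d = -2*d + d = -d)
o(5, 23) + k(-4, -22)*358 = 1/(23 + 5) - 1*(-22)*358 = 1/28 + 22*358 = 1/28 + 7876 = 220529/28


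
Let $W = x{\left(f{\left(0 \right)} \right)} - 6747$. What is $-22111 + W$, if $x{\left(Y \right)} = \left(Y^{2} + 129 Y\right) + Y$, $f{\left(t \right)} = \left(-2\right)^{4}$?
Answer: $-26522$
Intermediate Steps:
$f{\left(t \right)} = 16$
$x{\left(Y \right)} = Y^{2} + 130 Y$
$W = -4411$ ($W = 16 \left(130 + 16\right) - 6747 = 16 \cdot 146 - 6747 = 2336 - 6747 = -4411$)
$-22111 + W = -22111 - 4411 = -26522$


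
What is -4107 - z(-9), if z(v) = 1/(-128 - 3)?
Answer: -538016/131 ≈ -4107.0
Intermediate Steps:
z(v) = -1/131 (z(v) = 1/(-131) = -1/131)
-4107 - z(-9) = -4107 - 1*(-1/131) = -4107 + 1/131 = -538016/131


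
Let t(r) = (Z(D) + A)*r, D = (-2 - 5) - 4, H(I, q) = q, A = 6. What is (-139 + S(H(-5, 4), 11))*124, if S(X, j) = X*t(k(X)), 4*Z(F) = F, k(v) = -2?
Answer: -20460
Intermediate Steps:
D = -11 (D = -7 - 4 = -11)
Z(F) = F/4
t(r) = 13*r/4 (t(r) = ((1/4)*(-11) + 6)*r = (-11/4 + 6)*r = 13*r/4)
S(X, j) = -13*X/2 (S(X, j) = X*((13/4)*(-2)) = X*(-13/2) = -13*X/2)
(-139 + S(H(-5, 4), 11))*124 = (-139 - 13/2*4)*124 = (-139 - 26)*124 = -165*124 = -20460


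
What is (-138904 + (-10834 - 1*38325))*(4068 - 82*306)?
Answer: 3953836512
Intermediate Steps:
(-138904 + (-10834 - 1*38325))*(4068 - 82*306) = (-138904 + (-10834 - 38325))*(4068 - 25092) = (-138904 - 49159)*(-21024) = -188063*(-21024) = 3953836512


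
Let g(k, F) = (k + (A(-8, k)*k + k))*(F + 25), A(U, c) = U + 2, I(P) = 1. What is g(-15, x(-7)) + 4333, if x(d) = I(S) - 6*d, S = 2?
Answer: 8413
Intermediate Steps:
A(U, c) = 2 + U
x(d) = 1 - 6*d
g(k, F) = -4*k*(25 + F) (g(k, F) = (k + ((2 - 8)*k + k))*(F + 25) = (k + (-6*k + k))*(25 + F) = (k - 5*k)*(25 + F) = (-4*k)*(25 + F) = -4*k*(25 + F))
g(-15, x(-7)) + 4333 = 4*(-15)*(-25 - (1 - 6*(-7))) + 4333 = 4*(-15)*(-25 - (1 + 42)) + 4333 = 4*(-15)*(-25 - 1*43) + 4333 = 4*(-15)*(-25 - 43) + 4333 = 4*(-15)*(-68) + 4333 = 4080 + 4333 = 8413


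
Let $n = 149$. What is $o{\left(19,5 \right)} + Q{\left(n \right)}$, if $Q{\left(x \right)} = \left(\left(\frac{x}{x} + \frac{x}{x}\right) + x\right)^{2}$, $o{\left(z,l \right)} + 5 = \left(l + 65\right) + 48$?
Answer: $22914$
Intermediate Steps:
$o{\left(z,l \right)} = 108 + l$ ($o{\left(z,l \right)} = -5 + \left(\left(l + 65\right) + 48\right) = -5 + \left(\left(65 + l\right) + 48\right) = -5 + \left(113 + l\right) = 108 + l$)
$Q{\left(x \right)} = \left(2 + x\right)^{2}$ ($Q{\left(x \right)} = \left(\left(1 + 1\right) + x\right)^{2} = \left(2 + x\right)^{2}$)
$o{\left(19,5 \right)} + Q{\left(n \right)} = \left(108 + 5\right) + \left(2 + 149\right)^{2} = 113 + 151^{2} = 113 + 22801 = 22914$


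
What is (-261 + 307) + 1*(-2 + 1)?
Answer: 45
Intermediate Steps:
(-261 + 307) + 1*(-2 + 1) = 46 + 1*(-1) = 46 - 1 = 45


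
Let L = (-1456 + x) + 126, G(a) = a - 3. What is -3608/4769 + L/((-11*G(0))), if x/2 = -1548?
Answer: -21226658/157377 ≈ -134.88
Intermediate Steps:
x = -3096 (x = 2*(-1548) = -3096)
G(a) = -3 + a
L = -4426 (L = (-1456 - 3096) + 126 = -4552 + 126 = -4426)
-3608/4769 + L/((-11*G(0))) = -3608/4769 - 4426*(-1/(11*(-3 + 0))) = -3608*1/4769 - 4426/((-11*(-3))) = -3608/4769 - 4426/33 = -21226658/157377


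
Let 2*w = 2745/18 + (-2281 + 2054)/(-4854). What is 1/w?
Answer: 4854/370231 ≈ 0.013111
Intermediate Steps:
w = 370231/4854 (w = (2745/18 + (-2281 + 2054)/(-4854))/2 = (2745*(1/18) - 227*(-1/4854))/2 = (305/2 + 227/4854)/2 = (½)*(370231/2427) = 370231/4854 ≈ 76.273)
1/w = 1/(370231/4854) = 4854/370231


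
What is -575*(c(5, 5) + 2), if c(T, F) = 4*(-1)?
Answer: 1150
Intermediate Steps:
c(T, F) = -4
-575*(c(5, 5) + 2) = -575*(-4 + 2) = -575*(-2) = 1150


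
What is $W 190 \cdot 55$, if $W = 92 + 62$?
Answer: $1609300$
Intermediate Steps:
$W = 154$
$W 190 \cdot 55 = 154 \cdot 190 \cdot 55 = 29260 \cdot 55 = 1609300$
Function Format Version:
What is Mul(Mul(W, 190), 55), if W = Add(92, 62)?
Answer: 1609300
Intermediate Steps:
W = 154
Mul(Mul(W, 190), 55) = Mul(Mul(154, 190), 55) = Mul(29260, 55) = 1609300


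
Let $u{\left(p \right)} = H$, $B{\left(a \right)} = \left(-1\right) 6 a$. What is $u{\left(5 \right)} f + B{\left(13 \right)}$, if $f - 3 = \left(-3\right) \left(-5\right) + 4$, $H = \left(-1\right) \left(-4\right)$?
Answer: $10$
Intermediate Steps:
$B{\left(a \right)} = - 6 a$
$H = 4$
$u{\left(p \right)} = 4$
$f = 22$ ($f = 3 + \left(\left(-3\right) \left(-5\right) + 4\right) = 3 + \left(15 + 4\right) = 3 + 19 = 22$)
$u{\left(5 \right)} f + B{\left(13 \right)} = 4 \cdot 22 - 78 = 88 - 78 = 10$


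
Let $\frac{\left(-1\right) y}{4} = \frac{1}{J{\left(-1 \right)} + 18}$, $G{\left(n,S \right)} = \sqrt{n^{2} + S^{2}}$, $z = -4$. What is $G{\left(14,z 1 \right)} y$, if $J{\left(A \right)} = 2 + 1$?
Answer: $- \frac{8 \sqrt{53}}{21} \approx -2.7734$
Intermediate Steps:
$J{\left(A \right)} = 3$
$G{\left(n,S \right)} = \sqrt{S^{2} + n^{2}}$
$y = - \frac{4}{21}$ ($y = - \frac{4}{3 + 18} = - \frac{4}{21} \approx -0.19048$)
$G{\left(14,z 1 \right)} y = \sqrt{\left(\left(-4\right) 1\right)^{2} + 14^{2}} \left(- \frac{4}{21}\right) = \sqrt{\left(-4\right)^{2} + 196} \left(- \frac{4}{21}\right) = \sqrt{16 + 196} \left(- \frac{4}{21}\right) = \sqrt{212} \left(- \frac{4}{21}\right) = 2 \sqrt{53} \left(- \frac{4}{21}\right) = - \frac{8 \sqrt{53}}{21}$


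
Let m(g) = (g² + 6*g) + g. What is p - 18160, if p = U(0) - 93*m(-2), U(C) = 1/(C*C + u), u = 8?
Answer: -137839/8 ≈ -17230.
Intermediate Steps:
U(C) = 1/(8 + C²) (U(C) = 1/(C*C + 8) = 1/(C² + 8) = 1/(8 + C²))
m(g) = g² + 7*g
p = 7441/8 (p = 1/(8 + 0²) - (-186)*(7 - 2) = 1/(8 + 0) - (-186)*5 = 1/8 - 93*(-10) = ⅛ + 930 = 7441/8 ≈ 930.13)
p - 18160 = 7441/8 - 18160 = -137839/8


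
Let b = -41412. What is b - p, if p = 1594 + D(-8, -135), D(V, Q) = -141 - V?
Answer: -42873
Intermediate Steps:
p = 1461 (p = 1594 + (-141 - 1*(-8)) = 1594 + (-141 + 8) = 1594 - 133 = 1461)
b - p = -41412 - 1*1461 = -41412 - 1461 = -42873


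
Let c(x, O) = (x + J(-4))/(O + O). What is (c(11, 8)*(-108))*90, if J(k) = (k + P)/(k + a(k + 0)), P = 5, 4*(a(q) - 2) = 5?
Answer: -11745/2 ≈ -5872.5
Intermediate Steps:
a(q) = 13/4 (a(q) = 2 + (¼)*5 = 2 + 5/4 = 13/4)
J(k) = (5 + k)/(13/4 + k) (J(k) = (k + 5)/(k + 13/4) = (5 + k)/(13/4 + k))
c(x, O) = (-4/3 + x)/(2*O) (c(x, O) = (x + 4*(5 - 4)/(13 + 4*(-4)))/(O + O) = (x + 4*1/(13 - 16))/((2*O)) = (x + 4*1/(-3))*(1/(2*O)) = (x + 4*(-⅓)*1)*(1/(2*O)) = (x - 4/3)*(1/(2*O)) = (-4/3 + x)*(1/(2*O)) = (-4/3 + x)/(2*O))
(c(11, 8)*(-108))*90 = (((⅙)*(-4 + 3*11)/8)*(-108))*90 = (((⅙)*(⅛)*(-4 + 33))*(-108))*90 = (((⅙)*(⅛)*29)*(-108))*90 = ((29/48)*(-108))*90 = -261/4*90 = -11745/2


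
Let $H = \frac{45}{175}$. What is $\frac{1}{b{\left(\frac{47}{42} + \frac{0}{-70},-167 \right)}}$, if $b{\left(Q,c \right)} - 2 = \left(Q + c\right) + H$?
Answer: $- \frac{210}{34361} \approx -0.0061116$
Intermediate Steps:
$H = \frac{9}{35}$ ($H = 45 \cdot \frac{1}{175} = \frac{9}{35} \approx 0.25714$)
$b{\left(Q,c \right)} = \frac{79}{35} + Q + c$ ($b{\left(Q,c \right)} = 2 + \left(\left(Q + c\right) + \frac{9}{35}\right) = 2 + \left(\frac{9}{35} + Q + c\right) = \frac{79}{35} + Q + c$)
$\frac{1}{b{\left(\frac{47}{42} + \frac{0}{-70},-167 \right)}} = \frac{1}{\frac{79}{35} + \left(\frac{47}{42} + \frac{0}{-70}\right) - 167} = \frac{1}{\frac{79}{35} + \left(47 \cdot \frac{1}{42} + 0 \left(- \frac{1}{70}\right)\right) - 167} = \frac{1}{\frac{79}{35} + \left(\frac{47}{42} + 0\right) - 167} = \frac{1}{\frac{79}{35} + \frac{47}{42} - 167} = \frac{1}{- \frac{34361}{210}} = - \frac{210}{34361}$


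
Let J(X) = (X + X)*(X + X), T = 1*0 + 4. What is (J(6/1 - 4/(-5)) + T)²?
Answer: 22316176/625 ≈ 35706.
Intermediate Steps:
T = 4 (T = 0 + 4 = 4)
J(X) = 4*X² (J(X) = (2*X)*(2*X) = 4*X²)
(J(6/1 - 4/(-5)) + T)² = (4*(6/1 - 4/(-5))² + 4)² = (4*(6*1 - 4*(-⅕))² + 4)² = (4*(6 + ⅘)² + 4)² = (4*(34/5)² + 4)² = (4*(1156/25) + 4)² = (4624/25 + 4)² = (4724/25)² = 22316176/625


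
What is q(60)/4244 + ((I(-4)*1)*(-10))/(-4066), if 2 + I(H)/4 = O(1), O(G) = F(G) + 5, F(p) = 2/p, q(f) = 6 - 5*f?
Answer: -86651/4314026 ≈ -0.020086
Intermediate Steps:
O(G) = 5 + 2/G (O(G) = 2/G + 5 = 5 + 2/G)
I(H) = 20 (I(H) = -8 + 4*(5 + 2/1) = -8 + 4*(5 + 2*1) = -8 + 4*(5 + 2) = -8 + 4*7 = -8 + 28 = 20)
q(60)/4244 + ((I(-4)*1)*(-10))/(-4066) = (6 - 5*60)/4244 + ((20*1)*(-10))/(-4066) = (6 - 300)*(1/4244) + (20*(-10))*(-1/4066) = -294*1/4244 - 200*(-1/4066) = -147/2122 + 100/2033 = -86651/4314026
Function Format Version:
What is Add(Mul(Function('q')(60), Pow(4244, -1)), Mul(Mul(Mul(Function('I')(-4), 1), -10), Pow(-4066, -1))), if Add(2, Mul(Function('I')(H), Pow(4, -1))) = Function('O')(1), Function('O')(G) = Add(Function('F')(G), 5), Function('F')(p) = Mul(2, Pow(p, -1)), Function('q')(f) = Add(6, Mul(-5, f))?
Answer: Rational(-86651, 4314026) ≈ -0.020086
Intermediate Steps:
Function('O')(G) = Add(5, Mul(2, Pow(G, -1))) (Function('O')(G) = Add(Mul(2, Pow(G, -1)), 5) = Add(5, Mul(2, Pow(G, -1))))
Function('I')(H) = 20 (Function('I')(H) = Add(-8, Mul(4, Add(5, Mul(2, Pow(1, -1))))) = Add(-8, Mul(4, Add(5, Mul(2, 1)))) = Add(-8, Mul(4, Add(5, 2))) = Add(-8, Mul(4, 7)) = Add(-8, 28) = 20)
Add(Mul(Function('q')(60), Pow(4244, -1)), Mul(Mul(Mul(Function('I')(-4), 1), -10), Pow(-4066, -1))) = Add(Mul(Add(6, Mul(-5, 60)), Pow(4244, -1)), Mul(Mul(Mul(20, 1), -10), Pow(-4066, -1))) = Add(Mul(Add(6, -300), Rational(1, 4244)), Mul(Mul(20, -10), Rational(-1, 4066))) = Add(Mul(-294, Rational(1, 4244)), Mul(-200, Rational(-1, 4066))) = Add(Rational(-147, 2122), Rational(100, 2033)) = Rational(-86651, 4314026)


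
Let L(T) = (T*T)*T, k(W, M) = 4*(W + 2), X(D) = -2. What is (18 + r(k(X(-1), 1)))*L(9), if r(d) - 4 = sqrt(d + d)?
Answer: 16038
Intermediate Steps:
k(W, M) = 8 + 4*W (k(W, M) = 4*(2 + W) = 8 + 4*W)
r(d) = 4 + sqrt(2)*sqrt(d) (r(d) = 4 + sqrt(d + d) = 4 + sqrt(2*d) = 4 + sqrt(2)*sqrt(d))
L(T) = T**3 (L(T) = T**2*T = T**3)
(18 + r(k(X(-1), 1)))*L(9) = (18 + (4 + sqrt(2)*sqrt(8 + 4*(-2))))*9**3 = (18 + (4 + sqrt(2)*sqrt(8 - 8)))*729 = (18 + (4 + sqrt(2)*sqrt(0)))*729 = (18 + (4 + sqrt(2)*0))*729 = (18 + (4 + 0))*729 = (18 + 4)*729 = 22*729 = 16038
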